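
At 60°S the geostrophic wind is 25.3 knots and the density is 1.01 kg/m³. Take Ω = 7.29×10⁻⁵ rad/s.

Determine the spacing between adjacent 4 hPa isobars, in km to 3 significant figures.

241 km

Coriolis parameter at 60°S:
f = 2Ω sin φ = 2 × 7.29×10⁻⁵ × sin 60° = 1.26×10⁻⁴ s⁻¹
Wind speed in SI: 25.3 knots = 13.0 m/s
Geostrophic balance rearranged: |∂P/∂n| = f ρ V_g
|∂P/∂n| = 1.26×10⁻⁴ × 1.01 × 13.0 = 1.66×10⁻³ Pa/m
Isobar spacing: Δn = ΔP/|∂P/∂n| = 400 Pa / 1.66×10⁻³ Pa/m = 240986 m ≈ 241 km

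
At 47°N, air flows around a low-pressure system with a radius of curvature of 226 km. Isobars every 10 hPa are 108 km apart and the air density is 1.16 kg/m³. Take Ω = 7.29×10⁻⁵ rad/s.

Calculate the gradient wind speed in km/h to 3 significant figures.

Coriolis parameter at 47°N:
f = 2Ω sin φ = 2 × 7.29×10⁻⁵ × sin 47° = 1.07×10⁻⁴ s⁻¹
Pressure gradient: |∂P/∂n| = 1000 Pa / 108000 m = 9.26×10⁻³ Pa/m
Geostrophic speed: V_g = |∂P/∂n|/(fρ) = 9.26×10⁻³/(1.07×10⁻⁴ × 1.16) = 74.9 m/s
Around a low, centrifugal force acts outward with Coriolis, so pressure-gradient force balances both:
(1/ρ)|∂P/∂n| = fV + V²/R  →  V² + fR·V − fR·V_g = 0
With fR = 1.07×10⁻⁴ × 226×10³ m = 24.1 m/s:
V = [−fR + √((fR)² + 4 fR V_g)]/2 = [−24.1 + √(24.1² + 4×24.1×74.9)]/2 = 32.1 m/s
Subgeostrophic (V < V_g = 74.9 m/s), as expected around a low.
Converting: 32.1 m/s × 3.6 = 116 km/h

116 km/h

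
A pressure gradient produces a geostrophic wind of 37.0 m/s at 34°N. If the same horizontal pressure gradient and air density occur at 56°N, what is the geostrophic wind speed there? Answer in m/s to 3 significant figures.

25.0 m/s

With the same pressure gradient and density, V_g ∝ 1/f ∝ 1/sin φ.
V₂ = V₁ · sin φ₁ / sin φ₂ = 37.0 × sin 34° / sin 56°
V₂ = 37.0 × 0.5592/0.8290 = 25.0 m/s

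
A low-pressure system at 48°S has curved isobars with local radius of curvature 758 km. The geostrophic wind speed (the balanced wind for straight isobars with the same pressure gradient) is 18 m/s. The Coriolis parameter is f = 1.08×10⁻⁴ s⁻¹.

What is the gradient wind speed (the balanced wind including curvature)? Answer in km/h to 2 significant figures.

55 km/h

Around a low, centrifugal force acts outward with Coriolis, so pressure-gradient force balances both:
(1/ρ)|∂P/∂n| = fV + V²/R  →  V² + fR·V − fR·V_g = 0
With fR = 1.08×10⁻⁴ × 758×10³ m = 81.9 m/s:
V = [−fR + √((fR)² + 4 fR V_g)]/2 = [−81.9 + √(81.9² + 4×81.9×18)]/2 = 15.2 m/s
Subgeostrophic (V < V_g = 18 m/s), as expected around a low.
Converting: 15.2 m/s × 3.6 = 55 km/h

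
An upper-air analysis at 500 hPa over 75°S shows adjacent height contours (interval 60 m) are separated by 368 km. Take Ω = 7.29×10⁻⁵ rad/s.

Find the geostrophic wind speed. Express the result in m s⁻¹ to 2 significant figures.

Coriolis parameter at 75°S:
f = 2Ω sin φ = 2 × 7.29×10⁻⁵ × sin 75° = 1.41×10⁻⁴ s⁻¹
Height gradient: |∂Z/∂n| = 60 m / 368000 m = 1.63×10⁻⁴
On a pressure surface, geostrophic balance gives V_g = (g/f)|∂Z/∂n|:
V_g = 9.81 × 1.63×10⁻⁴ / 1.41×10⁻⁴ = 11.4 m/s

11 m s⁻¹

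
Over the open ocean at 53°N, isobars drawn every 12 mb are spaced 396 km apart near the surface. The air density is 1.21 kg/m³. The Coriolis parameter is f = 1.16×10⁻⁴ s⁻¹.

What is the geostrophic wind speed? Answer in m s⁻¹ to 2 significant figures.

22 m s⁻¹

Pressure gradient: |∂P/∂n| = 1200 Pa / 396000 m = 3.03×10⁻³ Pa/m
Geostrophic balance (pressure-gradient force = Coriolis force):
V_g = (1/(fρ)) |∂P/∂n| = 3.03×10⁻³ / (1.16×10⁻⁴ × 1.21) = 21.6 m/s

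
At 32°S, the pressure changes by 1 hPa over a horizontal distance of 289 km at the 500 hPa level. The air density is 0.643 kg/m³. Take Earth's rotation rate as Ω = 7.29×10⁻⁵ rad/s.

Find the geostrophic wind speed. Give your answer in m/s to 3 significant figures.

Coriolis parameter at 32°S:
f = 2Ω sin φ = 2 × 7.29×10⁻⁵ × sin 32° = 7.73×10⁻⁵ s⁻¹
Pressure gradient: |∂P/∂n| = 100 Pa / 289000 m = 3.46×10⁻⁴ Pa/m
Geostrophic balance (pressure-gradient force = Coriolis force):
V_g = (1/(fρ)) |∂P/∂n| = 3.46×10⁻⁴ / (7.73×10⁻⁵ × 0.643) = 6.97 m/s

6.97 m/s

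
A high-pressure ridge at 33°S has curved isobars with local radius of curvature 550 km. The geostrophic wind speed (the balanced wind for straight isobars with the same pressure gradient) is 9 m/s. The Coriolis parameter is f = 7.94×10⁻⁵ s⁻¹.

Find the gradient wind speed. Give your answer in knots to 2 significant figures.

25 knots

Around a high, pressure-gradient force acts outward with centrifugal, so Coriolis balances both:
fV = (1/ρ)|∂P/∂n| + V²/R  →  V² − fR·V + fR·V_g = 0
With fR = 7.94×10⁻⁵ × 550×10³ m = 43.7 m/s:
V = [fR − √((fR)² − 4 fR V_g)]/2 = [43.7 − √(43.7² − 4×43.7×9)]/2 = 12.7 m/s
Supergeostrophic (V > V_g = 9 m/s), as expected around a high.
Converting: 12.7 m/s × 1.944 = 25 knots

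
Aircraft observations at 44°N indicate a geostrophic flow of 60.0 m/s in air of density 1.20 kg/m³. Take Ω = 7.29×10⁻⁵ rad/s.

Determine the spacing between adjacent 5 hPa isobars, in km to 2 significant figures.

Coriolis parameter at 44°N:
f = 2Ω sin φ = 2 × 7.29×10⁻⁵ × sin 44° = 1.01×10⁻⁴ s⁻¹
Geostrophic balance rearranged: |∂P/∂n| = f ρ V_g
|∂P/∂n| = 1.01×10⁻⁴ × 1.20 × 60.0 = 7.29×10⁻³ Pa/m
Isobar spacing: Δn = ΔP/|∂P/∂n| = 500 Pa / 7.29×10⁻³ Pa/m = 68566 m ≈ 69 km

69 km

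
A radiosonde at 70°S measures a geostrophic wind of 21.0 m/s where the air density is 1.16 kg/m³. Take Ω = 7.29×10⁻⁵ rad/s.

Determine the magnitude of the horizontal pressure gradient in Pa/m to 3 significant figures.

Coriolis parameter at 70°S:
f = 2Ω sin φ = 2 × 7.29×10⁻⁵ × sin 70° = 1.37×10⁻⁴ s⁻¹
Geostrophic balance rearranged: |∂P/∂n| = f ρ V_g
|∂P/∂n| = 1.37×10⁻⁴ × 1.16 × 21.0 = 3.34×10⁻³ Pa/m

3.34×10⁻³ Pa/m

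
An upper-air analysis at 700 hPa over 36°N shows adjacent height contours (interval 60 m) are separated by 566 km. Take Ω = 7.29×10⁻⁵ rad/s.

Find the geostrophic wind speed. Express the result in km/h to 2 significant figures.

44 km/h

Coriolis parameter at 36°N:
f = 2Ω sin φ = 2 × 7.29×10⁻⁵ × sin 36° = 8.57×10⁻⁵ s⁻¹
Height gradient: |∂Z/∂n| = 60 m / 566000 m = 1.06×10⁻⁴
On a pressure surface, geostrophic balance gives V_g = (g/f)|∂Z/∂n|:
V_g = 9.81 × 1.06×10⁻⁴ / 8.57×10⁻⁵ = 12.1 m/s
Converting: 12.1 m/s × 3.6 = 44 km/h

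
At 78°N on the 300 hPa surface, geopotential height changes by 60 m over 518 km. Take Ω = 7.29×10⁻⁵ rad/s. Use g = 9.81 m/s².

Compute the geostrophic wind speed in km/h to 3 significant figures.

Coriolis parameter at 78°N:
f = 2Ω sin φ = 2 × 7.29×10⁻⁵ × sin 78° = 1.43×10⁻⁴ s⁻¹
Height gradient: |∂Z/∂n| = 60 m / 518000 m = 1.16×10⁻⁴
On a pressure surface, geostrophic balance gives V_g = (g/f)|∂Z/∂n|:
V_g = 9.81 × 1.16×10⁻⁴ / 1.43×10⁻⁴ = 7.97 m/s
Converting: 7.97 m/s × 3.6 = 28.7 km/h

28.7 km/h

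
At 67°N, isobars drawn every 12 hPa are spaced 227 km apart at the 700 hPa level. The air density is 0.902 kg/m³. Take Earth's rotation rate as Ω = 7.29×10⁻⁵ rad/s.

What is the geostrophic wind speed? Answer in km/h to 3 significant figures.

157 km/h

Coriolis parameter at 67°N:
f = 2Ω sin φ = 2 × 7.29×10⁻⁵ × sin 67° = 1.34×10⁻⁴ s⁻¹
Pressure gradient: |∂P/∂n| = 1200 Pa / 227000 m = 5.29×10⁻³ Pa/m
Geostrophic balance (pressure-gradient force = Coriolis force):
V_g = (1/(fρ)) |∂P/∂n| = 5.29×10⁻³ / (1.34×10⁻⁴ × 0.902) = 43.7 m/s
Converting: 43.7 m/s × 3.6 = 157 km/h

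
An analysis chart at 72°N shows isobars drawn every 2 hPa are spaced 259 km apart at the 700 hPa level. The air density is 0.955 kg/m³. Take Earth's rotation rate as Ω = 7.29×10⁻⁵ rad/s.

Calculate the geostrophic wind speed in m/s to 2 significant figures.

Coriolis parameter at 72°N:
f = 2Ω sin φ = 2 × 7.29×10⁻⁵ × sin 72° = 1.39×10⁻⁴ s⁻¹
Pressure gradient: |∂P/∂n| = 200 Pa / 259000 m = 7.72×10⁻⁴ Pa/m
Geostrophic balance (pressure-gradient force = Coriolis force):
V_g = (1/(fρ)) |∂P/∂n| = 7.72×10⁻⁴ / (1.39×10⁻⁴ × 0.955) = 5.83 m/s

5.8 m/s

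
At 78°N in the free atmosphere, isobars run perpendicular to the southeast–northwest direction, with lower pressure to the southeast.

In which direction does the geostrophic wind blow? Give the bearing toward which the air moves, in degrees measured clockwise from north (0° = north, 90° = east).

225°

The pressure-gradient force points toward the southeast (bearing 135°).
Geostrophic balance: in the Northern Hemisphere the Coriolis force deflects motion to the right, so the geostrophic wind blows 90° to the right of the pressure-gradient force (low pressure on the left).
Rotating 135° by 90° clockwise gives 225° — the wind blows toward the southwest.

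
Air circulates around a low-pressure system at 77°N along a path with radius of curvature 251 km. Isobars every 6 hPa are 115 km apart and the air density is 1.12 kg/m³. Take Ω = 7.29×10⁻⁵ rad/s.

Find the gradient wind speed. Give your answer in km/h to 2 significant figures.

75 km/h

Coriolis parameter at 77°N:
f = 2Ω sin φ = 2 × 7.29×10⁻⁵ × sin 77° = 1.42×10⁻⁴ s⁻¹
Pressure gradient: |∂P/∂n| = 600 Pa / 115000 m = 5.22×10⁻³ Pa/m
Geostrophic speed: V_g = |∂P/∂n|/(fρ) = 5.22×10⁻³/(1.42×10⁻⁴ × 1.12) = 32.8 m/s
Around a low, centrifugal force acts outward with Coriolis, so pressure-gradient force balances both:
(1/ρ)|∂P/∂n| = fV + V²/R  →  V² + fR·V − fR·V_g = 0
With fR = 1.42×10⁻⁴ × 251×10³ m = 35.7 m/s:
V = [−fR + √((fR)² + 4 fR V_g)]/2 = [−35.7 + √(35.7² + 4×35.7×32.8)]/2 = 20.7 m/s
Subgeostrophic (V < V_g = 32.8 m/s), as expected around a low.
Converting: 20.7 m/s × 3.6 = 75 km/h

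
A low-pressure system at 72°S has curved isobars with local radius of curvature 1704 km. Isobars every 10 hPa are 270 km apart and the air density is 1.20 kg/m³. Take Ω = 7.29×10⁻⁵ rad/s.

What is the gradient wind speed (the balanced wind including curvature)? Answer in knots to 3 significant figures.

39.8 knots

Coriolis parameter at 72°S:
f = 2Ω sin φ = 2 × 7.29×10⁻⁵ × sin 72° = 1.39×10⁻⁴ s⁻¹
Pressure gradient: |∂P/∂n| = 1000 Pa / 270000 m = 3.70×10⁻³ Pa/m
Geostrophic speed: V_g = |∂P/∂n|/(fρ) = 3.70×10⁻³/(1.39×10⁻⁴ × 1.20) = 22.3 m/s
Around a low, centrifugal force acts outward with Coriolis, so pressure-gradient force balances both:
(1/ρ)|∂P/∂n| = fV + V²/R  →  V² + fR·V − fR·V_g = 0
With fR = 1.39×10⁻⁴ × 1704×10³ m = 236 m/s:
V = [−fR + √((fR)² + 4 fR V_g)]/2 = [−236 + √(236² + 4×236×22.3)]/2 = 20.5 m/s
Subgeostrophic (V < V_g = 22.3 m/s), as expected around a low.
Converting: 20.5 m/s × 1.944 = 39.8 knots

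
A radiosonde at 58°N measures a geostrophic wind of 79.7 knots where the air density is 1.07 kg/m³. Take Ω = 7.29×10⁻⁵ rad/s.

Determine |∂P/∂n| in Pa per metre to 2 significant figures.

Coriolis parameter at 58°N:
f = 2Ω sin φ = 2 × 7.29×10⁻⁵ × sin 58° = 1.24×10⁻⁴ s⁻¹
Wind speed in SI: 79.7 knots = 41.0 m/s
Geostrophic balance rearranged: |∂P/∂n| = f ρ V_g
|∂P/∂n| = 1.24×10⁻⁴ × 1.07 × 41.0 = 5.42×10⁻³ Pa/m

5.4×10⁻³ Pa/m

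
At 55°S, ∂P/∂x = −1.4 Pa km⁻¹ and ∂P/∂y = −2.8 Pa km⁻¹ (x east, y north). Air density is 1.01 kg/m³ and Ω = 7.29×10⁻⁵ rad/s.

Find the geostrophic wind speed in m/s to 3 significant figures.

Coriolis parameter at 55°S:
f = 2Ω sin φ = 2 × 7.29×10⁻⁵ × sin 55° = 1.19×10⁻⁴ s⁻¹
In the Southern Hemisphere f is negative: f = −1.19×10⁻⁴ s⁻¹.
Component geostrophic relations (x east, y north):
u_g = −(1/(fρ)) ∂P/∂y,  v_g = (1/(fρ)) ∂P/∂x
u_g = −(−2.8×10⁻³)/(−1.19×10⁻⁴ × 1.01) = −23.2 m/s;  v_g = (−1.4×10⁻³)/(−1.19×10⁻⁴ × 1.01) = 11.6 m/s
|V_g| = √(u_g² + v_g²) = 26.0 m/s

26.0 m/s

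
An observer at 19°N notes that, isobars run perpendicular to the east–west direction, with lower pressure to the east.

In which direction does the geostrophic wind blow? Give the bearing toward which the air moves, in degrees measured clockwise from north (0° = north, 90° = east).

180°

The pressure-gradient force points toward the east (bearing 090°).
Geostrophic balance: in the Northern Hemisphere the Coriolis force deflects motion to the right, so the geostrophic wind blows 90° to the right of the pressure-gradient force (low pressure on the left).
Rotating 090° by 90° clockwise gives 180° — the wind blows toward the south.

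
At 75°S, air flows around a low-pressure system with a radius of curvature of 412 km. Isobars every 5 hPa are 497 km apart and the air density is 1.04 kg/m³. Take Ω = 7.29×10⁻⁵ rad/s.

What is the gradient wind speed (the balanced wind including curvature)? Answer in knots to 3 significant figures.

Coriolis parameter at 75°S:
f = 2Ω sin φ = 2 × 7.29×10⁻⁵ × sin 75° = 1.41×10⁻⁴ s⁻¹
Pressure gradient: |∂P/∂n| = 500 Pa / 497000 m = 1.01×10⁻³ Pa/m
Geostrophic speed: V_g = |∂P/∂n|/(fρ) = 1.01×10⁻³/(1.41×10⁻⁴ × 1.04) = 6.87 m/s
Around a low, centrifugal force acts outward with Coriolis, so pressure-gradient force balances both:
(1/ρ)|∂P/∂n| = fV + V²/R  →  V² + fR·V − fR·V_g = 0
With fR = 1.41×10⁻⁴ × 412×10³ m = 58.0 m/s:
V = [−fR + √((fR)² + 4 fR V_g)]/2 = [−58.0 + √(58.0² + 4×58.0×6.87)]/2 = 6.21 m/s
Subgeostrophic (V < V_g = 6.87 m/s), as expected around a low.
Converting: 6.21 m/s × 1.944 = 12.1 knots

12.1 knots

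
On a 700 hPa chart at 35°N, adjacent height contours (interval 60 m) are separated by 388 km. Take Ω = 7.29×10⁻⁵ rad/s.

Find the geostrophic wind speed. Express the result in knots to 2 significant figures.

Coriolis parameter at 35°N:
f = 2Ω sin φ = 2 × 7.29×10⁻⁵ × sin 35° = 8.36×10⁻⁵ s⁻¹
Height gradient: |∂Z/∂n| = 60 m / 388000 m = 1.55×10⁻⁴
On a pressure surface, geostrophic balance gives V_g = (g/f)|∂Z/∂n|:
V_g = 9.81 × 1.55×10⁻⁴ / 8.36×10⁻⁵ = 18.1 m/s
Converting: 18.1 m/s × 1.944 = 35 knots

35 knots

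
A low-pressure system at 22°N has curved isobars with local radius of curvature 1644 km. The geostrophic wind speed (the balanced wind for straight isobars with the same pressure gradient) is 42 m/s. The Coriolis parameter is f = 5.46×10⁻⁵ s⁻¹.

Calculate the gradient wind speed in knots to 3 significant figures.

Around a low, centrifugal force acts outward with Coriolis, so pressure-gradient force balances both:
(1/ρ)|∂P/∂n| = fV + V²/R  →  V² + fR·V − fR·V_g = 0
With fR = 5.46×10⁻⁵ × 1644×10³ m = 89.8 m/s:
V = [−fR + √((fR)² + 4 fR V_g)]/2 = [−89.8 + √(89.8² + 4×89.8×42)]/2 = 31.2 m/s
Subgeostrophic (V < V_g = 42 m/s), as expected around a low.
Converting: 31.2 m/s × 1.944 = 60.6 knots

60.6 knots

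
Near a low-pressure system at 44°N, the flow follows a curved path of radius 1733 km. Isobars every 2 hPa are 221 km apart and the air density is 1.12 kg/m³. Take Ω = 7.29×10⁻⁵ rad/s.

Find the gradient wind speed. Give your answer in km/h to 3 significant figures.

Coriolis parameter at 44°N:
f = 2Ω sin φ = 2 × 7.29×10⁻⁵ × sin 44° = 1.01×10⁻⁴ s⁻¹
Pressure gradient: |∂P/∂n| = 200 Pa / 221000 m = 9.05×10⁻⁴ Pa/m
Geostrophic speed: V_g = |∂P/∂n|/(fρ) = 9.05×10⁻⁴/(1.01×10⁻⁴ × 1.12) = 7.98 m/s
Around a low, centrifugal force acts outward with Coriolis, so pressure-gradient force balances both:
(1/ρ)|∂P/∂n| = fV + V²/R  →  V² + fR·V − fR·V_g = 0
With fR = 1.01×10⁻⁴ × 1733×10³ m = 176 m/s:
V = [−fR + √((fR)² + 4 fR V_g)]/2 = [−176 + √(176² + 4×176×7.98)]/2 = 7.64 m/s
Subgeostrophic (V < V_g = 7.98 m/s), as expected around a low.
Converting: 7.64 m/s × 3.6 = 27.5 km/h

27.5 km/h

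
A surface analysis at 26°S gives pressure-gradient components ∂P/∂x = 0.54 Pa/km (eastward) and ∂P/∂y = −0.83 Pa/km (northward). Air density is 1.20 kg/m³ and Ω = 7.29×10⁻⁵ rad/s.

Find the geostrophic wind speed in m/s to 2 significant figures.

13 m/s

Coriolis parameter at 26°S:
f = 2Ω sin φ = 2 × 7.29×10⁻⁵ × sin 26° = 6.39×10⁻⁵ s⁻¹
In the Southern Hemisphere f is negative: f = −6.39×10⁻⁵ s⁻¹.
Component geostrophic relations (x east, y north):
u_g = −(1/(fρ)) ∂P/∂y,  v_g = (1/(fρ)) ∂P/∂x
u_g = −(−0.83×10⁻³)/(−6.39×10⁻⁵ × 1.20) = −10.8 m/s;  v_g = (0.54×10⁻³)/(−6.39×10⁻⁵ × 1.20) = −7.04 m/s
|V_g| = √(u_g² + v_g²) = 12.9 m/s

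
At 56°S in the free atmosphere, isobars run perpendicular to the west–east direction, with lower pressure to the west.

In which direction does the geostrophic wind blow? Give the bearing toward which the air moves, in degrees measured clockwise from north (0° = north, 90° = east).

The pressure-gradient force points toward the west (bearing 270°).
Geostrophic balance: in the Southern Hemisphere the Coriolis force deflects motion to the left, so the geostrophic wind blows 90° to the left of the pressure-gradient force (low pressure on the right).
Rotating 270° by 90° counterclockwise gives 180° — the wind blows toward the south.

180°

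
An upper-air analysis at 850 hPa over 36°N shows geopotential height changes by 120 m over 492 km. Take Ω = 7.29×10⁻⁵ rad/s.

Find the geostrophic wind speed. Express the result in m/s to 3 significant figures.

27.9 m/s

Coriolis parameter at 36°N:
f = 2Ω sin φ = 2 × 7.29×10⁻⁵ × sin 36° = 8.57×10⁻⁵ s⁻¹
Height gradient: |∂Z/∂n| = 120 m / 492000 m = 2.44×10⁻⁴
On a pressure surface, geostrophic balance gives V_g = (g/f)|∂Z/∂n|:
V_g = 9.81 × 2.44×10⁻⁴ / 8.57×10⁻⁵ = 27.9 m/s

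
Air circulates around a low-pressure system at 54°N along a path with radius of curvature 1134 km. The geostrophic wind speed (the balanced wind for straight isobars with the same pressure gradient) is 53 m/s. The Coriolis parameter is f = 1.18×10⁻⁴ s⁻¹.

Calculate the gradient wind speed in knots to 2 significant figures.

Around a low, centrifugal force acts outward with Coriolis, so pressure-gradient force balances both:
(1/ρ)|∂P/∂n| = fV + V²/R  →  V² + fR·V − fR·V_g = 0
With fR = 1.18×10⁻⁴ × 1134×10³ m = 134 m/s:
V = [−fR + √((fR)² + 4 fR V_g)]/2 = [−134 + √(134² + 4×134×53)]/2 = 40.7 m/s
Subgeostrophic (V < V_g = 53 m/s), as expected around a low.
Converting: 40.7 m/s × 1.944 = 79 knots

79 knots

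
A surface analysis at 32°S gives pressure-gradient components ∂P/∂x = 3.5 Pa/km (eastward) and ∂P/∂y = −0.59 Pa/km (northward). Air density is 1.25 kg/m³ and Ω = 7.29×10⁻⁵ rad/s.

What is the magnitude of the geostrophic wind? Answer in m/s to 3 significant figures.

Coriolis parameter at 32°S:
f = 2Ω sin φ = 2 × 7.29×10⁻⁵ × sin 32° = 7.73×10⁻⁵ s⁻¹
In the Southern Hemisphere f is negative: f = −7.73×10⁻⁵ s⁻¹.
Component geostrophic relations (x east, y north):
u_g = −(1/(fρ)) ∂P/∂y,  v_g = (1/(fρ)) ∂P/∂x
u_g = −(−0.59×10⁻³)/(−7.73×10⁻⁵ × 1.25) = −6.11 m/s;  v_g = (3.5×10⁻³)/(−7.73×10⁻⁵ × 1.25) = −36.2 m/s
|V_g| = √(u_g² + v_g²) = 36.8 m/s

36.8 m/s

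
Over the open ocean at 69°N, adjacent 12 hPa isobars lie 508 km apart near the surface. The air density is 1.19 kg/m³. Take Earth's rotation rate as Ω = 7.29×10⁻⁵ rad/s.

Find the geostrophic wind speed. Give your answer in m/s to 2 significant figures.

15 m/s

Coriolis parameter at 69°N:
f = 2Ω sin φ = 2 × 7.29×10⁻⁵ × sin 69° = 1.36×10⁻⁴ s⁻¹
Pressure gradient: |∂P/∂n| = 1200 Pa / 508000 m = 2.36×10⁻³ Pa/m
Geostrophic balance (pressure-gradient force = Coriolis force):
V_g = (1/(fρ)) |∂P/∂n| = 2.36×10⁻³ / (1.36×10⁻⁴ × 1.19) = 14.6 m/s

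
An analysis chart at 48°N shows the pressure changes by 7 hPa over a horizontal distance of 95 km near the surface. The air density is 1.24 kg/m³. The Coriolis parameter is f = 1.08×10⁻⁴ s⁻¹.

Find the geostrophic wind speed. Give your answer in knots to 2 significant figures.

110 knots

Pressure gradient: |∂P/∂n| = 700 Pa / 95000 m = 7.37×10⁻³ Pa/m
Geostrophic balance (pressure-gradient force = Coriolis force):
V_g = (1/(fρ)) |∂P/∂n| = 7.37×10⁻³ / (1.08×10⁻⁴ × 1.24) = 55.0 m/s
Converting: 55.0 m/s × 1.944 = 110 knots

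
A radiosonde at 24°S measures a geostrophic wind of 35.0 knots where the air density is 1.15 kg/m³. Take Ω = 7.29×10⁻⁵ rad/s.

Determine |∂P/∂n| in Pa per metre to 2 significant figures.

Coriolis parameter at 24°S:
f = 2Ω sin φ = 2 × 7.29×10⁻⁵ × sin 24° = 5.93×10⁻⁵ s⁻¹
Wind speed in SI: 35.0 knots = 18.0 m/s
Geostrophic balance rearranged: |∂P/∂n| = f ρ V_g
|∂P/∂n| = 5.93×10⁻⁵ × 1.15 × 18.0 = 1.23×10⁻³ Pa/m

1.2×10⁻³ Pa/m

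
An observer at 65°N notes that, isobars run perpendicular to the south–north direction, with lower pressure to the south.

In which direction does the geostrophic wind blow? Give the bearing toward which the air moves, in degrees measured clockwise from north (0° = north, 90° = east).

The pressure-gradient force points toward the south (bearing 180°).
Geostrophic balance: in the Northern Hemisphere the Coriolis force deflects motion to the right, so the geostrophic wind blows 90° to the right of the pressure-gradient force (low pressure on the left).
Rotating 180° by 90° clockwise gives 270° — the wind blows toward the west.

270°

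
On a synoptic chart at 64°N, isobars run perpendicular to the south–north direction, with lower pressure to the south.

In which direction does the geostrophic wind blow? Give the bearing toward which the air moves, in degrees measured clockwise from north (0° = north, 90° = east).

The pressure-gradient force points toward the south (bearing 180°).
Geostrophic balance: in the Northern Hemisphere the Coriolis force deflects motion to the right, so the geostrophic wind blows 90° to the right of the pressure-gradient force (low pressure on the left).
Rotating 180° by 90° clockwise gives 270° — the wind blows toward the west.

270°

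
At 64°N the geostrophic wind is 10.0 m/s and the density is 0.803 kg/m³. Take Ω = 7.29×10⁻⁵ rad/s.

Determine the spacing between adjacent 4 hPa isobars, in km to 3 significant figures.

380 km

Coriolis parameter at 64°N:
f = 2Ω sin φ = 2 × 7.29×10⁻⁵ × sin 64° = 1.31×10⁻⁴ s⁻¹
Geostrophic balance rearranged: |∂P/∂n| = f ρ V_g
|∂P/∂n| = 1.31×10⁻⁴ × 0.803 × 10.0 = 1.05×10⁻³ Pa/m
Isobar spacing: Δn = ΔP/|∂P/∂n| = 400 Pa / 1.05×10⁻³ Pa/m = 380125 m ≈ 380 km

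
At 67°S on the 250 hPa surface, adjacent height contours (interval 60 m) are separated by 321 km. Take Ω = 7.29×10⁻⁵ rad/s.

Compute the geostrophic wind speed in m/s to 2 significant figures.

Coriolis parameter at 67°S:
f = 2Ω sin φ = 2 × 7.29×10⁻⁵ × sin 67° = 1.34×10⁻⁴ s⁻¹
Height gradient: |∂Z/∂n| = 60 m / 321000 m = 1.87×10⁻⁴
On a pressure surface, geostrophic balance gives V_g = (g/f)|∂Z/∂n|:
V_g = 9.81 × 1.87×10⁻⁴ / 1.34×10⁻⁴ = 13.7 m/s

14 m/s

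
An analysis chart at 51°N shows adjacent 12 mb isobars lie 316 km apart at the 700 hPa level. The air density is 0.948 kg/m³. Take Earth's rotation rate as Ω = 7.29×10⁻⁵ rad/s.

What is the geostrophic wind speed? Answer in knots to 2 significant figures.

69 knots

Coriolis parameter at 51°N:
f = 2Ω sin φ = 2 × 7.29×10⁻⁵ × sin 51° = 1.13×10⁻⁴ s⁻¹
Pressure gradient: |∂P/∂n| = 1200 Pa / 316000 m = 3.80×10⁻³ Pa/m
Geostrophic balance (pressure-gradient force = Coriolis force):
V_g = (1/(fρ)) |∂P/∂n| = 3.80×10⁻³ / (1.13×10⁻⁴ × 0.948) = 35.4 m/s
Converting: 35.4 m/s × 1.944 = 69 knots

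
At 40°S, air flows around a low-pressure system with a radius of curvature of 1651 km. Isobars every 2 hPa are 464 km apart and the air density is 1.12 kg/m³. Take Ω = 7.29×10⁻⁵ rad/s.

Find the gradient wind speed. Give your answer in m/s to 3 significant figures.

Coriolis parameter at 40°S:
f = 2Ω sin φ = 2 × 7.29×10⁻⁵ × sin 40° = 9.37×10⁻⁵ s⁻¹
Pressure gradient: |∂P/∂n| = 200 Pa / 464000 m = 4.31×10⁻⁴ Pa/m
Geostrophic speed: V_g = |∂P/∂n|/(fρ) = 4.31×10⁻⁴/(9.37×10⁻⁵ × 1.12) = 4.11 m/s
Around a low, centrifugal force acts outward with Coriolis, so pressure-gradient force balances both:
(1/ρ)|∂P/∂n| = fV + V²/R  →  V² + fR·V − fR·V_g = 0
With fR = 9.37×10⁻⁵ × 1651×10³ m = 155 m/s:
V = [−fR + √((fR)² + 4 fR V_g)]/2 = [−155 + √(155² + 4×155×4.11)]/2 = 4 m/s
Subgeostrophic (V < V_g = 4.11 m/s), as expected around a low.

4.00 m/s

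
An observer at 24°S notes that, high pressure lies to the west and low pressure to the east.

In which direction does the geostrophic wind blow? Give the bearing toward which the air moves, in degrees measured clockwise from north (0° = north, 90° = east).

000°

The pressure-gradient force points toward the east (bearing 090°).
Geostrophic balance: in the Southern Hemisphere the Coriolis force deflects motion to the left, so the geostrophic wind blows 90° to the left of the pressure-gradient force (low pressure on the right).
Rotating 090° by 90° counterclockwise gives 000° — the wind blows toward the north.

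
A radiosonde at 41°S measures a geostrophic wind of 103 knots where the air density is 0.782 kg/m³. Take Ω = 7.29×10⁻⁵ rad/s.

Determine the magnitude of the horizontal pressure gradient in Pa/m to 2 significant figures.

4.0×10⁻³ Pa/m

Coriolis parameter at 41°S:
f = 2Ω sin φ = 2 × 7.29×10⁻⁵ × sin 41° = 9.57×10⁻⁵ s⁻¹
Wind speed in SI: 103 knots = 53.0 m/s
Geostrophic balance rearranged: |∂P/∂n| = f ρ V_g
|∂P/∂n| = 9.57×10⁻⁵ × 0.782 × 53.0 = 3.96×10⁻³ Pa/m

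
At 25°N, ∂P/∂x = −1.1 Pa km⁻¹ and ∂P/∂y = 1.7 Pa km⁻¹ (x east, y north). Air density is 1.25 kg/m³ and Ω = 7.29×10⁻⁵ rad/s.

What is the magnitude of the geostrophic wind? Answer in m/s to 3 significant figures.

26.3 m/s

Coriolis parameter at 25°N:
f = 2Ω sin φ = 2 × 7.29×10⁻⁵ × sin 25° = 6.16×10⁻⁵ s⁻¹
Component geostrophic relations (x east, y north):
u_g = −(1/(fρ)) ∂P/∂y,  v_g = (1/(fρ)) ∂P/∂x
u_g = −(1.7×10⁻³)/(6.16×10⁻⁵ × 1.25) = −22.1 m/s;  v_g = (−1.1×10⁻³)/(6.16×10⁻⁵ × 1.25) = −14.3 m/s
|V_g| = √(u_g² + v_g²) = 26.3 m/s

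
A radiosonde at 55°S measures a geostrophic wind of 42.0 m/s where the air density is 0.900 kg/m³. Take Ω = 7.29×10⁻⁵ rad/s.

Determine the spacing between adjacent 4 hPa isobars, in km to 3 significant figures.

Coriolis parameter at 55°S:
f = 2Ω sin φ = 2 × 7.29×10⁻⁵ × sin 55° = 1.19×10⁻⁴ s⁻¹
Geostrophic balance rearranged: |∂P/∂n| = f ρ V_g
|∂P/∂n| = 1.19×10⁻⁴ × 0.900 × 42.0 = 4.51×10⁻³ Pa/m
Isobar spacing: Δn = ΔP/|∂P/∂n| = 400 Pa / 4.51×10⁻³ Pa/m = 88603 m ≈ 88.6 km

88.6 km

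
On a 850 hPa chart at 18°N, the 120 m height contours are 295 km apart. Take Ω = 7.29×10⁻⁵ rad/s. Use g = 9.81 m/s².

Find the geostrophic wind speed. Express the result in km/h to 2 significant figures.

Coriolis parameter at 18°N:
f = 2Ω sin φ = 2 × 7.29×10⁻⁵ × sin 18° = 4.51×10⁻⁵ s⁻¹
Height gradient: |∂Z/∂n| = 120 m / 295000 m = 4.07×10⁻⁴
On a pressure surface, geostrophic balance gives V_g = (g/f)|∂Z/∂n|:
V_g = 9.81 × 4.07×10⁻⁴ / 4.51×10⁻⁵ = 88.6 m/s
Converting: 88.6 m/s × 3.6 = 320 km/h

320 km/h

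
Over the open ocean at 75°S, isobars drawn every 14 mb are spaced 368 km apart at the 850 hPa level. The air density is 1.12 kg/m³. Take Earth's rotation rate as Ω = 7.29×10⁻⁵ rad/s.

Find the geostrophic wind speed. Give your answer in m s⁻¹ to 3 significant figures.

24.1 m s⁻¹

Coriolis parameter at 75°S:
f = 2Ω sin φ = 2 × 7.29×10⁻⁵ × sin 75° = 1.41×10⁻⁴ s⁻¹
Pressure gradient: |∂P/∂n| = 1400 Pa / 368000 m = 3.80×10⁻³ Pa/m
Geostrophic balance (pressure-gradient force = Coriolis force):
V_g = (1/(fρ)) |∂P/∂n| = 3.80×10⁻³ / (1.41×10⁻⁴ × 1.12) = 24.1 m/s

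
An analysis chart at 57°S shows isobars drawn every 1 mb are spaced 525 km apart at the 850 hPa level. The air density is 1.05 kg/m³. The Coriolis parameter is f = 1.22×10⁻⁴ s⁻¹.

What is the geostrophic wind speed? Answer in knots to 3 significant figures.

2.89 knots

Pressure gradient: |∂P/∂n| = 100 Pa / 525000 m = 1.90×10⁻⁴ Pa/m
Geostrophic balance (pressure-gradient force = Coriolis force):
V_g = (1/(fρ)) |∂P/∂n| = 1.90×10⁻⁴ / (1.22×10⁻⁴ × 1.05) = 1.49 m/s
Converting: 1.49 m/s × 1.944 = 2.89 knots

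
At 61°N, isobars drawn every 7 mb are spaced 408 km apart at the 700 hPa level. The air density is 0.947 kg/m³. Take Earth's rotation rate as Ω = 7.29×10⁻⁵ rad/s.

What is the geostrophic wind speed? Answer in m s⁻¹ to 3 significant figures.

14.2 m s⁻¹

Coriolis parameter at 61°N:
f = 2Ω sin φ = 2 × 7.29×10⁻⁵ × sin 61° = 1.28×10⁻⁴ s⁻¹
Pressure gradient: |∂P/∂n| = 700 Pa / 408000 m = 1.72×10⁻³ Pa/m
Geostrophic balance (pressure-gradient force = Coriolis force):
V_g = (1/(fρ)) |∂P/∂n| = 1.72×10⁻³ / (1.28×10⁻⁴ × 0.947) = 14.2 m/s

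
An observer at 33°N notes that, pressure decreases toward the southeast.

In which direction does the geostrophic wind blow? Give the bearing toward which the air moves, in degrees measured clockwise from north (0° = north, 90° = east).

The pressure-gradient force points toward the southeast (bearing 135°).
Geostrophic balance: in the Northern Hemisphere the Coriolis force deflects motion to the right, so the geostrophic wind blows 90° to the right of the pressure-gradient force (low pressure on the left).
Rotating 135° by 90° clockwise gives 225° — the wind blows toward the southwest.

225°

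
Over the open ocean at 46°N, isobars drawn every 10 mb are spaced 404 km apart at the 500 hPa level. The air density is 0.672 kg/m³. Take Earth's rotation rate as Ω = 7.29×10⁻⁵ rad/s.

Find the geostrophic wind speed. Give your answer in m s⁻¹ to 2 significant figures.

Coriolis parameter at 46°N:
f = 2Ω sin φ = 2 × 7.29×10⁻⁵ × sin 46° = 1.05×10⁻⁴ s⁻¹
Pressure gradient: |∂P/∂n| = 1000 Pa / 404000 m = 2.48×10⁻³ Pa/m
Geostrophic balance (pressure-gradient force = Coriolis force):
V_g = (1/(fρ)) |∂P/∂n| = 2.48×10⁻³ / (1.05×10⁻⁴ × 0.672) = 35.1 m/s

35 m s⁻¹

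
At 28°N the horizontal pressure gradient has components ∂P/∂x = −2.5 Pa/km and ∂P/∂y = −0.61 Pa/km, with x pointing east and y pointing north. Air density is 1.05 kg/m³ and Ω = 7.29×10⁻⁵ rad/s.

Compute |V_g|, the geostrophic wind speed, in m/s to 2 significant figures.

Coriolis parameter at 28°N:
f = 2Ω sin φ = 2 × 7.29×10⁻⁵ × sin 28° = 6.84×10⁻⁵ s⁻¹
Component geostrophic relations (x east, y north):
u_g = −(1/(fρ)) ∂P/∂y,  v_g = (1/(fρ)) ∂P/∂x
u_g = −(−0.61×10⁻³)/(6.84×10⁻⁵ × 1.05) = 8.49 m/s;  v_g = (−2.5×10⁻³)/(6.84×10⁻⁵ × 1.05) = −34.8 m/s
|V_g| = √(u_g² + v_g²) = 35.8 m/s

36 m/s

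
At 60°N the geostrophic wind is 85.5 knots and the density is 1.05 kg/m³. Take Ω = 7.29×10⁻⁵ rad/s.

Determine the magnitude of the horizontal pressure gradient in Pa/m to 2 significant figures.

5.8×10⁻³ Pa/m

Coriolis parameter at 60°N:
f = 2Ω sin φ = 2 × 7.29×10⁻⁵ × sin 60° = 1.26×10⁻⁴ s⁻¹
Wind speed in SI: 85.5 knots = 44.0 m/s
Geostrophic balance rearranged: |∂P/∂n| = f ρ V_g
|∂P/∂n| = 1.26×10⁻⁴ × 1.05 × 44.0 = 5.83×10⁻³ Pa/m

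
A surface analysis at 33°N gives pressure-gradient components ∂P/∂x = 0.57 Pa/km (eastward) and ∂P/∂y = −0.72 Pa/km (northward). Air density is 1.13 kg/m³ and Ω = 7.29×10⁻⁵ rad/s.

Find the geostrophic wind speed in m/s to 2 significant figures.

10 m/s

Coriolis parameter at 33°N:
f = 2Ω sin φ = 2 × 7.29×10⁻⁵ × sin 33° = 7.94×10⁻⁵ s⁻¹
Component geostrophic relations (x east, y north):
u_g = −(1/(fρ)) ∂P/∂y,  v_g = (1/(fρ)) ∂P/∂x
u_g = −(−0.72×10⁻³)/(7.94×10⁻⁵ × 1.13) = 8.02 m/s;  v_g = (0.57×10⁻³)/(7.94×10⁻⁵ × 1.13) = 6.35 m/s
|V_g| = √(u_g² + v_g²) = 10.2 m/s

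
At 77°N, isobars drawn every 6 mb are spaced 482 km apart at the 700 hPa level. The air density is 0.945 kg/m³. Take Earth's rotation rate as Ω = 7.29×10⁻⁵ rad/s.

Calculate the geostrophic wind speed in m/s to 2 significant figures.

Coriolis parameter at 77°N:
f = 2Ω sin φ = 2 × 7.29×10⁻⁵ × sin 77° = 1.42×10⁻⁴ s⁻¹
Pressure gradient: |∂P/∂n| = 600 Pa / 482000 m = 1.24×10⁻³ Pa/m
Geostrophic balance (pressure-gradient force = Coriolis force):
V_g = (1/(fρ)) |∂P/∂n| = 1.24×10⁻³ / (1.42×10⁻⁴ × 0.945) = 9.27 m/s

9.3 m/s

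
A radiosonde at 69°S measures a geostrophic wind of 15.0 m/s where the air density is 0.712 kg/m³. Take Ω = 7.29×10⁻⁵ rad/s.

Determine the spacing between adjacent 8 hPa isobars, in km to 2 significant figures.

550 km

Coriolis parameter at 69°S:
f = 2Ω sin φ = 2 × 7.29×10⁻⁵ × sin 69° = 1.36×10⁻⁴ s⁻¹
Geostrophic balance rearranged: |∂P/∂n| = f ρ V_g
|∂P/∂n| = 1.36×10⁻⁴ × 0.712 × 15.0 = 1.45×10⁻³ Pa/m
Isobar spacing: Δn = ΔP/|∂P/∂n| = 800 Pa / 1.45×10⁻³ Pa/m = 550313 m ≈ 550 km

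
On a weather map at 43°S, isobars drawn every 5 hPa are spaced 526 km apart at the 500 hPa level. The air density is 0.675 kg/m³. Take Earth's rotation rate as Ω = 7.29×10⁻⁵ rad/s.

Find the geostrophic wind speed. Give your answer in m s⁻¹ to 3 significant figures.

Coriolis parameter at 43°S:
f = 2Ω sin φ = 2 × 7.29×10⁻⁵ × sin 43° = 9.94×10⁻⁵ s⁻¹
Pressure gradient: |∂P/∂n| = 500 Pa / 526000 m = 9.51×10⁻⁴ Pa/m
Geostrophic balance (pressure-gradient force = Coriolis force):
V_g = (1/(fρ)) |∂P/∂n| = 9.51×10⁻⁴ / (9.94×10⁻⁵ × 0.675) = 14.2 m/s

14.2 m s⁻¹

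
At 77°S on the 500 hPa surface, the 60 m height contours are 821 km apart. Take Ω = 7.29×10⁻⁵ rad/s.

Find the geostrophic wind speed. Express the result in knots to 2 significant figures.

Coriolis parameter at 77°S:
f = 2Ω sin φ = 2 × 7.29×10⁻⁵ × sin 77° = 1.42×10⁻⁴ s⁻¹
Height gradient: |∂Z/∂n| = 60 m / 821000 m = 7.31×10⁻⁵
On a pressure surface, geostrophic balance gives V_g = (g/f)|∂Z/∂n|:
V_g = 9.81 × 7.31×10⁻⁵ / 1.42×10⁻⁴ = 5.05 m/s
Converting: 5.05 m/s × 1.944 = 9.8 knots

9.8 knots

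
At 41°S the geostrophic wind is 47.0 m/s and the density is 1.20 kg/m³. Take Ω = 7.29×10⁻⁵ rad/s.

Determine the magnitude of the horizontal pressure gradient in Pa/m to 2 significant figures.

Coriolis parameter at 41°S:
f = 2Ω sin φ = 2 × 7.29×10⁻⁵ × sin 41° = 9.57×10⁻⁵ s⁻¹
Geostrophic balance rearranged: |∂P/∂n| = f ρ V_g
|∂P/∂n| = 9.57×10⁻⁵ × 1.20 × 47.0 = 5.39×10⁻³ Pa/m

5.4×10⁻³ Pa/m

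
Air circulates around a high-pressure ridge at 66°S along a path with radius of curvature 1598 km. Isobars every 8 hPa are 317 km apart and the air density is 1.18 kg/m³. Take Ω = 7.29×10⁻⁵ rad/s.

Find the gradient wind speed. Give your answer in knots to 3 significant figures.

Coriolis parameter at 66°S:
f = 2Ω sin φ = 2 × 7.29×10⁻⁵ × sin 66° = 1.33×10⁻⁴ s⁻¹
Pressure gradient: |∂P/∂n| = 800 Pa / 317000 m = 2.52×10⁻³ Pa/m
Geostrophic speed: V_g = |∂P/∂n|/(fρ) = 2.52×10⁻³/(1.33×10⁻⁴ × 1.18) = 16.1 m/s
Around a high, pressure-gradient force acts outward with centrifugal, so Coriolis balances both:
fV = (1/ρ)|∂P/∂n| + V²/R  →  V² − fR·V + fR·V_g = 0
With fR = 1.33×10⁻⁴ × 1598×10³ m = 213 m/s:
V = [fR − √((fR)² − 4 fR V_g)]/2 = [213 − √(213² − 4×213×16.1)]/2 = 17.5 m/s
Supergeostrophic (V > V_g = 16.1 m/s), as expected around a high.
Converting: 17.5 m/s × 1.944 = 34.0 knots

34.0 knots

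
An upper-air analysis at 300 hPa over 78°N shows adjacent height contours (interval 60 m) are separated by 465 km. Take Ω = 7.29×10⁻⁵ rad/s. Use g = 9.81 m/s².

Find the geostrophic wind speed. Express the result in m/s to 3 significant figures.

8.88 m/s

Coriolis parameter at 78°N:
f = 2Ω sin φ = 2 × 7.29×10⁻⁵ × sin 78° = 1.43×10⁻⁴ s⁻¹
Height gradient: |∂Z/∂n| = 60 m / 465000 m = 1.29×10⁻⁴
On a pressure surface, geostrophic balance gives V_g = (g/f)|∂Z/∂n|:
V_g = 9.81 × 1.29×10⁻⁴ / 1.43×10⁻⁴ = 8.88 m/s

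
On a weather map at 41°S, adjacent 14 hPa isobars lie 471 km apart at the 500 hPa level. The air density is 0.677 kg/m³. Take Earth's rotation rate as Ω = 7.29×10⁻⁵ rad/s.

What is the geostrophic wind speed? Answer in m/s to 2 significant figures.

Coriolis parameter at 41°S:
f = 2Ω sin φ = 2 × 7.29×10⁻⁵ × sin 41° = 9.57×10⁻⁵ s⁻¹
Pressure gradient: |∂P/∂n| = 1400 Pa / 471000 m = 2.97×10⁻³ Pa/m
Geostrophic balance (pressure-gradient force = Coriolis force):
V_g = (1/(fρ)) |∂P/∂n| = 2.97×10⁻³ / (9.57×10⁻⁵ × 0.677) = 45.9 m/s

46 m/s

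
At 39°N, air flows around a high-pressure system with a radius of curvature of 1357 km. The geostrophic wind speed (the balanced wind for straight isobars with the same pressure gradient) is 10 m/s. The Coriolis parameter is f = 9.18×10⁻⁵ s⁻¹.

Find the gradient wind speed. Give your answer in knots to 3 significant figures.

Around a high, pressure-gradient force acts outward with centrifugal, so Coriolis balances both:
fV = (1/ρ)|∂P/∂n| + V²/R  →  V² − fR·V + fR·V_g = 0
With fR = 9.18×10⁻⁵ × 1357×10³ m = 125 m/s:
V = [fR − √((fR)² − 4 fR V_g)]/2 = [125 − √(125² − 4×125×10)]/2 = 11 m/s
Supergeostrophic (V > V_g = 10 m/s), as expected around a high.
Converting: 11 m/s × 1.944 = 21.3 knots

21.3 knots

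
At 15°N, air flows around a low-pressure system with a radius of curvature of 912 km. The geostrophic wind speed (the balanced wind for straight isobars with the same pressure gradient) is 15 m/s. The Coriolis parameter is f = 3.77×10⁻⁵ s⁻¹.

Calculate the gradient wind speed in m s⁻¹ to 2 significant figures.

Around a low, centrifugal force acts outward with Coriolis, so pressure-gradient force balances both:
(1/ρ)|∂P/∂n| = fV + V²/R  →  V² + fR·V − fR·V_g = 0
With fR = 3.77×10⁻⁵ × 912×10³ m = 34.4 m/s:
V = [−fR + √((fR)² + 4 fR V_g)]/2 = [−34.4 + √(34.4² + 4×34.4×15)]/2 = 11.3 m/s
Subgeostrophic (V < V_g = 15 m/s), as expected around a low.

11 m s⁻¹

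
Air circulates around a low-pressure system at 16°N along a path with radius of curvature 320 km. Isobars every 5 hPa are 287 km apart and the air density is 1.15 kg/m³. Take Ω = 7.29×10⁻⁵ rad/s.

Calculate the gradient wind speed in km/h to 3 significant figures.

59.4 km/h

Coriolis parameter at 16°N:
f = 2Ω sin φ = 2 × 7.29×10⁻⁵ × sin 16° = 4.02×10⁻⁵ s⁻¹
Pressure gradient: |∂P/∂n| = 500 Pa / 287000 m = 1.74×10⁻³ Pa/m
Geostrophic speed: V_g = |∂P/∂n|/(fρ) = 1.74×10⁻³/(4.02×10⁻⁵ × 1.15) = 37.7 m/s
Around a low, centrifugal force acts outward with Coriolis, so pressure-gradient force balances both:
(1/ρ)|∂P/∂n| = fV + V²/R  →  V² + fR·V − fR·V_g = 0
With fR = 4.02×10⁻⁵ × 320×10³ m = 12.9 m/s:
V = [−fR + √((fR)² + 4 fR V_g)]/2 = [−12.9 + √(12.9² + 4×12.9×37.7)]/2 = 16.5 m/s
Subgeostrophic (V < V_g = 37.7 m/s), as expected around a low.
Converting: 16.5 m/s × 3.6 = 59.4 km/h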